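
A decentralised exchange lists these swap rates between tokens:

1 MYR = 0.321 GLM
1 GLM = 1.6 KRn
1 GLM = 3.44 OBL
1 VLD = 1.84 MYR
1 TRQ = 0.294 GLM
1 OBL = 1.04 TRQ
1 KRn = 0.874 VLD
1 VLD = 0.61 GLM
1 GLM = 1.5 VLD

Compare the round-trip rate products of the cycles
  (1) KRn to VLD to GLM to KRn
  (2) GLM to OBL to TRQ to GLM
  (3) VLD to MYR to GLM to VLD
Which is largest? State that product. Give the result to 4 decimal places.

(1) 0.874 × 0.61 × 1.6 = 0.85302
(2) 3.44 × 1.04 × 0.294 = 1.05181
(3) 1.84 × 0.321 × 1.5 = 0.88596
Highest is cycle (2) at 1.0518 (>1, arbitrage).

1.0518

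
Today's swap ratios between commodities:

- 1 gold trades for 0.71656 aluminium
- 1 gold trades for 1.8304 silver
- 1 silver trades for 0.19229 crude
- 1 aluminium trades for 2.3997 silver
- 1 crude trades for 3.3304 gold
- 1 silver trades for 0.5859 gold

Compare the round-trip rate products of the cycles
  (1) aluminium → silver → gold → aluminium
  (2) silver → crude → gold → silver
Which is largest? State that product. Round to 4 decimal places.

(1) 2.3997 × 0.5859 × 0.71656 = 1.00747
(2) 0.19229 × 3.3304 × 1.8304 = 1.17219
Highest is cycle (2) at 1.1722 (>1, arbitrage).

1.1722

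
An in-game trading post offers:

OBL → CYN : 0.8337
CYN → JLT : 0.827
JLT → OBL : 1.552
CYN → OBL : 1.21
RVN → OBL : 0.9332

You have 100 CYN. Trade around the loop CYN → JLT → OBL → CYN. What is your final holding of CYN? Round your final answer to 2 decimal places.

100 CYN × 0.827 = 82.7 JLT
82.7 JLT × 1.552 = 128.3504 OBL
128.3504 OBL × 0.8337 = 107.00572848 CYN

107.01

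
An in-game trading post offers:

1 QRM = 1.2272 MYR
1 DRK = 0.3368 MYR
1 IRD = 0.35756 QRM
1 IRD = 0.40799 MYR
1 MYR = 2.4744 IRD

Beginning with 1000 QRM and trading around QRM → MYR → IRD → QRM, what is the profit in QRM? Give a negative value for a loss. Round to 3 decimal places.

85.761

1000 QRM × 1.2272 = 1227.2 MYR
1227.2 MYR × 2.4744 = 3036.58368 IRD
3036.58368 IRD × 0.35756 = 1085.7608606208 QRM
Net change: 1085.7608606208 − 1000 = 85.7608606208 QRM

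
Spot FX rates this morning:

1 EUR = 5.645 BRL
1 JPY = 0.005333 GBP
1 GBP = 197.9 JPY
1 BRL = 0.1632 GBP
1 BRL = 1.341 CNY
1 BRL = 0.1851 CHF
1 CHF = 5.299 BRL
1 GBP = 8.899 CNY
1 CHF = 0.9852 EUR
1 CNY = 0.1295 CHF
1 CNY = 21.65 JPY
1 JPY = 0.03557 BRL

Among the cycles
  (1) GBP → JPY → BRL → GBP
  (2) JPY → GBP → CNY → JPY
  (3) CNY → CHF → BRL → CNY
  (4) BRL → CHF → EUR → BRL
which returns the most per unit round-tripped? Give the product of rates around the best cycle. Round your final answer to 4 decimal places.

(1) 197.9 × 0.03557 × 0.1632 = 1.14881
(2) 0.005333 × 8.899 × 21.65 = 1.02747
(3) 0.1295 × 5.299 × 1.341 = 0.92022
(4) 0.1851 × 0.9852 × 5.645 = 1.02943
Highest is cycle (1) at 1.1488 (>1, arbitrage).

1.1488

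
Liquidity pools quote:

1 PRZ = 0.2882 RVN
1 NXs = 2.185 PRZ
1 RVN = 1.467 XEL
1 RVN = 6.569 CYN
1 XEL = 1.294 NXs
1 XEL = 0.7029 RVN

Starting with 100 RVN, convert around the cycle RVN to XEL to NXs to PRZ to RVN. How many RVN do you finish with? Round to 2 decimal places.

100 RVN × 1.467 = 146.7 XEL
146.7 XEL × 1.294 = 189.8298 NXs
189.8298 NXs × 2.185 = 414.778113 PRZ
414.778113 PRZ × 0.2882 = 119.5390521666 RVN

119.54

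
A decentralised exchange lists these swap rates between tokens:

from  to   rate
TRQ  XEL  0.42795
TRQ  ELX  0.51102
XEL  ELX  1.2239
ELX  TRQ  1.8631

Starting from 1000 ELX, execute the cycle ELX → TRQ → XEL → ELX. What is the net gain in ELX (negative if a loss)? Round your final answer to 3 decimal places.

1000 ELX × 1.8631 = 1863.1 TRQ
1863.1 TRQ × 0.42795 = 797.313645 XEL
797.313645 XEL × 1.2239 = 975.8321701155 ELX
Net change: 975.8321701155 − 1000 = -24.1678298845 ELX

-24.168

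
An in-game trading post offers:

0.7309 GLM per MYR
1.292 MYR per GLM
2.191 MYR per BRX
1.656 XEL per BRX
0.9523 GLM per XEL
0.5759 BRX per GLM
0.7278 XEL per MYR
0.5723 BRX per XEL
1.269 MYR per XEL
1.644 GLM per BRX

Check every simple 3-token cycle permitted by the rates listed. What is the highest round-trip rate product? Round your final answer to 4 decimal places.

BRX→MYR→GLM→BRX: 2.191 × 0.7309 × 0.5759 = 0.92225
BRX→MYR→XEL→BRX: 2.191 × 0.7278 × 0.5723 = 0.91260
BRX→XEL→GLM→BRX: 1.656 × 0.9523 × 0.5759 = 0.90820
XEL→GLM→MYR→XEL: 0.9523 × 1.292 × 0.7278 = 0.89546
Maximum is BRX→MYR→GLM→BRX at 0.9222; no arbitrage — every cycle loses value.

0.9222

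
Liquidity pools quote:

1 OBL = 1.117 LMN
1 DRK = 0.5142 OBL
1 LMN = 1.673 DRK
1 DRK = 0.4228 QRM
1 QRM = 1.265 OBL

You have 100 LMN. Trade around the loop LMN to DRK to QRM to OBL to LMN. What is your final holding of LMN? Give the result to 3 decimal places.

100 LMN × 1.673 = 167.3 DRK
167.3 DRK × 0.4228 = 70.73444 QRM
70.73444 QRM × 1.265 = 89.4790666 OBL
89.4790666 OBL × 1.117 = 99.9481173922 LMN

99.948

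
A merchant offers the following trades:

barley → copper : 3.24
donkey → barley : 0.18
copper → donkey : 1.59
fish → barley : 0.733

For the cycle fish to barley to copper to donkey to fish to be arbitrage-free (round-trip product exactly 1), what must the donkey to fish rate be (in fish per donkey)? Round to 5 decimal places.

0.26482

Known legs of the cycle: 0.733 × 3.24 × 1.59 = 3.7761228
For no arbitrage the full-cycle product must be 1, so the missing rate is 1 / 3.7761228 ≈ 0.2648219.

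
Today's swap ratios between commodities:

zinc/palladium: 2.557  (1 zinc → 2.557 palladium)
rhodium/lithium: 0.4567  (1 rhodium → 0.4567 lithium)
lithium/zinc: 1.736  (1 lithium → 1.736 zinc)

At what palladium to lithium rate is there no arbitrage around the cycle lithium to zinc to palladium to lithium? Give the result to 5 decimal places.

0.22528

Known legs of the cycle: 1.736 × 2.557 = 4.438952
For no arbitrage the full-cycle product must be 1, so the missing rate is 1 / 4.438952 ≈ 0.2252784.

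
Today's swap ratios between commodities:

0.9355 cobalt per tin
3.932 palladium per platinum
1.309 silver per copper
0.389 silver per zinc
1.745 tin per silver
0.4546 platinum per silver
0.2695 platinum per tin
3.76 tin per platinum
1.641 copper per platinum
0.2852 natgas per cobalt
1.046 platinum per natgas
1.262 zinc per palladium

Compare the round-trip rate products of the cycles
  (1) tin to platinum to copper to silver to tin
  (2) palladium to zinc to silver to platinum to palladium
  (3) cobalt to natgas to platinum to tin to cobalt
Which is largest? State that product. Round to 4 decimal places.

1.0493

(1) 0.2695 × 1.641 × 1.309 × 1.745 = 1.01019
(2) 1.262 × 0.389 × 0.4546 × 3.932 = 0.87751
(3) 0.2852 × 1.046 × 3.76 × 0.9355 = 1.04933
Highest is cycle (3) at 1.0493 (>1, arbitrage).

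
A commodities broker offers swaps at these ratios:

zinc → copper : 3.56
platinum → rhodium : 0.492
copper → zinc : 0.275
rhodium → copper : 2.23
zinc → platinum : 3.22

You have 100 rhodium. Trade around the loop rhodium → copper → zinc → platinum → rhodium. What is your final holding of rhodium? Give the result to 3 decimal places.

100 rhodium × 2.23 = 223 copper
223 copper × 0.275 = 61.325 zinc
61.325 zinc × 3.22 = 197.4665 platinum
197.4665 platinum × 0.492 = 97.153518 rhodium

97.154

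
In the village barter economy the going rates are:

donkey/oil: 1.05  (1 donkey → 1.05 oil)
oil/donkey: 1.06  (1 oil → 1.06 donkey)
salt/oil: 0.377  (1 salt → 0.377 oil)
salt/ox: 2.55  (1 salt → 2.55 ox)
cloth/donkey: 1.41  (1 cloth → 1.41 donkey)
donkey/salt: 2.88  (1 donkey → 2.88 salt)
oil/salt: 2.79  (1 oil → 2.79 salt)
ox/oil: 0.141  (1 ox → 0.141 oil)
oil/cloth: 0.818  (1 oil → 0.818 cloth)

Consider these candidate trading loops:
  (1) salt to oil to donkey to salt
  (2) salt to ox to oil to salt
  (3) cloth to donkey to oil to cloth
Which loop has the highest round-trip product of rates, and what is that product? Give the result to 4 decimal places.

1.2110

(1) 0.377 × 1.06 × 2.88 = 1.15091
(2) 2.55 × 0.141 × 2.79 = 1.00314
(3) 1.41 × 1.05 × 0.818 = 1.21105
Highest is cycle (3) at 1.2110 (>1, arbitrage).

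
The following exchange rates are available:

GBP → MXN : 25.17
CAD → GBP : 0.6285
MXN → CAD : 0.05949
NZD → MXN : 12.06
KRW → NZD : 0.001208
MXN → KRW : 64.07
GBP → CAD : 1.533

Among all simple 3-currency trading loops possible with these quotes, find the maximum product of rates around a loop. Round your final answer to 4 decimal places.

GBP→MXN→CAD→GBP: 25.17 × 0.05949 × 0.6285 = 0.94109
NZD→MXN→KRW→NZD: 12.06 × 64.07 × 0.001208 = 0.93340
Maximum is GBP→MXN→CAD→GBP at 0.9411; no arbitrage — every cycle loses value.

0.9411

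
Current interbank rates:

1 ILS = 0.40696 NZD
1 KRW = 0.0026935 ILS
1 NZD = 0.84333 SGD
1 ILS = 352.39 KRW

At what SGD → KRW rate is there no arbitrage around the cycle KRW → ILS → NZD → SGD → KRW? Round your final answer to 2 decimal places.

1081.77

Known legs of the cycle: 0.0026935 × 0.40696 × 0.84333 = 0.0009244134471108
For no arbitrage the full-cycle product must be 1, so the missing rate is 1 / 0.0009244134471108 ≈ 1081.7670.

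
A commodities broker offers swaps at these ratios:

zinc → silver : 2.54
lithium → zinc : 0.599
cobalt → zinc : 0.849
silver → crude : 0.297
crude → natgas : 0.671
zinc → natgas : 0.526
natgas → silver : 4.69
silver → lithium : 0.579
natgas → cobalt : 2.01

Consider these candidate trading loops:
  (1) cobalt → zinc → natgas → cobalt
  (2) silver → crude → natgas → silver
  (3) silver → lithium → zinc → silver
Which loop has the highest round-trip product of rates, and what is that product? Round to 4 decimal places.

(1) 0.849 × 0.526 × 2.01 = 0.89761
(2) 0.297 × 0.671 × 4.69 = 0.93466
(3) 0.579 × 0.599 × 2.54 = 0.88093
Highest is cycle (2) at 0.9347 (≤1, no arbitrage).

0.9347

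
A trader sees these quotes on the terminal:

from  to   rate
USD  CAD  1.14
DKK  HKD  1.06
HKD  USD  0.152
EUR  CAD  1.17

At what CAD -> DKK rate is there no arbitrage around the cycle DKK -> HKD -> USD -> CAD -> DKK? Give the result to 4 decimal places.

Known legs of the cycle: 1.06 × 0.152 × 1.14 = 0.1836768
For no arbitrage the full-cycle product must be 1, so the missing rate is 1 / 0.1836768 ≈ 5.444346.

5.4443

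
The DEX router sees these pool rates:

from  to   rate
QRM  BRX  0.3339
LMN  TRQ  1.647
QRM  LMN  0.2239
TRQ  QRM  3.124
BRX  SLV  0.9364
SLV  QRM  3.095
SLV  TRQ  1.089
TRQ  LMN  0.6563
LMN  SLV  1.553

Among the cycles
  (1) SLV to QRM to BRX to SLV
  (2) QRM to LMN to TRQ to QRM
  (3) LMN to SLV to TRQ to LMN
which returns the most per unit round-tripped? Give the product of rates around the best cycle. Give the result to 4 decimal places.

(1) 3.095 × 0.3339 × 0.9364 = 0.96769
(2) 0.2239 × 1.647 × 3.124 = 1.15202
(3) 1.553 × 1.089 × 0.6563 = 1.10995
Highest is cycle (2) at 1.1520 (>1, arbitrage).

1.1520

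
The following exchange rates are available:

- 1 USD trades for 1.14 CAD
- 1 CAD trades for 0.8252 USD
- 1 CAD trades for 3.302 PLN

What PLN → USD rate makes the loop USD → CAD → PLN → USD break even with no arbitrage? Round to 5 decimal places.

Known legs of the cycle: 1.14 × 3.302 = 3.76428
For no arbitrage the full-cycle product must be 1, so the missing rate is 1 / 3.76428 ≈ 0.2656551.

0.26566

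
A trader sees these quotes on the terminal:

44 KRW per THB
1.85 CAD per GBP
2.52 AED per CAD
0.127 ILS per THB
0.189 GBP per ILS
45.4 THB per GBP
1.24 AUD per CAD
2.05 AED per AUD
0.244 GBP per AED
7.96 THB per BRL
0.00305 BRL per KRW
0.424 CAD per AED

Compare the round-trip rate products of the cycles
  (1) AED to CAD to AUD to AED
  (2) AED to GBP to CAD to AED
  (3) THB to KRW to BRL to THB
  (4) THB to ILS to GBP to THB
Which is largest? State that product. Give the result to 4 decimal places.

(1) 0.424 × 1.24 × 2.05 = 1.07781
(2) 0.244 × 1.85 × 2.52 = 1.13753
(3) 44 × 0.00305 × 7.96 = 1.06823
(4) 0.127 × 0.189 × 45.4 = 1.08974
Highest is cycle (2) at 1.1375 (>1, arbitrage).

1.1375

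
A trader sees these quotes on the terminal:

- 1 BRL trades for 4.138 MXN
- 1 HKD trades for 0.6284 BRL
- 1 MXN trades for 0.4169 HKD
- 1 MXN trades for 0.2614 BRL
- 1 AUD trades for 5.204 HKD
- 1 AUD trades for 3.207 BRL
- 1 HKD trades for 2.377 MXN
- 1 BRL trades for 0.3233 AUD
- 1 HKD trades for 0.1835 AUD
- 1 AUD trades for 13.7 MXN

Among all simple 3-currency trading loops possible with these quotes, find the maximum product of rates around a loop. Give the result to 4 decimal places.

BRL→AUD→MXN→BRL: 0.3233 × 13.7 × 0.2614 = 1.15780
BRL→MXN→HKD→BRL: 4.138 × 0.4169 × 0.6284 = 1.08407
BRL→AUD→HKD→BRL: 0.3233 × 5.204 × 0.6284 = 1.05725
AUD→MXN→HKD→AUD: 13.7 × 0.4169 × 0.1835 = 1.04807
Maximum is BRL→AUD→MXN→BRL at 1.1578; arbitrage exists.

1.1578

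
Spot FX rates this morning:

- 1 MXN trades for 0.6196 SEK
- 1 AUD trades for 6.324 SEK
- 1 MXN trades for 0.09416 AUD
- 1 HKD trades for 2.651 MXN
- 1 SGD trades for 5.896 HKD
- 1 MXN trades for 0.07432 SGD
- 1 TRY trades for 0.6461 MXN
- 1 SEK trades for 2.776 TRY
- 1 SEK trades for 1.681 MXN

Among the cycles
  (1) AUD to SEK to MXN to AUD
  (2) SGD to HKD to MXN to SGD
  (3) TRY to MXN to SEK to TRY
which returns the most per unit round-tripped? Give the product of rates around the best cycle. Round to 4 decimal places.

(1) 6.324 × 1.681 × 0.09416 = 1.00098
(2) 5.896 × 2.651 × 0.07432 = 1.16164
(3) 0.6461 × 0.6196 × 2.776 = 1.11130
Highest is cycle (2) at 1.1616 (>1, arbitrage).

1.1616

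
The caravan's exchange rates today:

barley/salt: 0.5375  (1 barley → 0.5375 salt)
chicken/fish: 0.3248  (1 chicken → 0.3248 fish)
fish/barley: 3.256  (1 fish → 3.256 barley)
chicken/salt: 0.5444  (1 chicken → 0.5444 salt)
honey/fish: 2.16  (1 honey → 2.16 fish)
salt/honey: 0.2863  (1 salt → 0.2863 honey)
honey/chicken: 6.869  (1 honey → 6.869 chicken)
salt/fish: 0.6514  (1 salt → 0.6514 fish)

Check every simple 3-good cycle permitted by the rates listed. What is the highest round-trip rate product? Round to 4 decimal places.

1.1400

fish→barley→salt→fish: 3.256 × 0.5375 × 0.6514 = 1.14002
salt→honey→chicken→salt: 0.2863 × 6.869 × 0.5444 = 1.07061
Maximum is fish→barley→salt→fish at 1.1400; arbitrage exists.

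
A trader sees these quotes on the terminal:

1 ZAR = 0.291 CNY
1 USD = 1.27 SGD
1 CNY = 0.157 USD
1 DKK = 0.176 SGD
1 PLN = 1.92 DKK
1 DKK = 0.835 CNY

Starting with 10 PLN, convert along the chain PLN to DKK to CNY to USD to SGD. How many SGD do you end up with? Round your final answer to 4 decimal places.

3.1966

10 PLN × 1.92 = 19.2 DKK
19.2 DKK × 0.835 = 16.032 CNY
16.032 CNY × 0.157 = 2.517024 USD
2.517024 USD × 1.27 = 3.19662048 SGD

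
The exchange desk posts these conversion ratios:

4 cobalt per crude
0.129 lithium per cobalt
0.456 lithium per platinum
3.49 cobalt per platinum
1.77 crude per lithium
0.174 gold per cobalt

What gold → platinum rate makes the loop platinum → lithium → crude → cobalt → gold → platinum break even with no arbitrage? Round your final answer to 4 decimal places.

1.7801

Known legs of the cycle: 0.456 × 1.77 × 4 × 0.174 = 0.56175552
For no arbitrage the full-cycle product must be 1, so the missing rate is 1 / 0.56175552 ≈ 1.780134.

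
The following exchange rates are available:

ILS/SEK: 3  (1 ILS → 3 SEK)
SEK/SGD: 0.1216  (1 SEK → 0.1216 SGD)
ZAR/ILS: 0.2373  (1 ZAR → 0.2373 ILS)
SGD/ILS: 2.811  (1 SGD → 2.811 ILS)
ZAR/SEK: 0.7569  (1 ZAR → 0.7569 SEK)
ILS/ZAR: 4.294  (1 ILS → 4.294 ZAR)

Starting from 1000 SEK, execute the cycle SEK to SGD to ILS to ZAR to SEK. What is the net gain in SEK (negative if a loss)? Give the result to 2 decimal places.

110.95

1000 SEK × 0.1216 = 121.6 SGD
121.6 SGD × 2.811 = 341.8176 ILS
341.8176 ILS × 4.294 = 1467.7647744 ZAR
1467.7647744 ZAR × 0.7569 = 1110.95115774336 SEK
Net change: 1110.95115774336 − 1000 = 110.95115774336 SEK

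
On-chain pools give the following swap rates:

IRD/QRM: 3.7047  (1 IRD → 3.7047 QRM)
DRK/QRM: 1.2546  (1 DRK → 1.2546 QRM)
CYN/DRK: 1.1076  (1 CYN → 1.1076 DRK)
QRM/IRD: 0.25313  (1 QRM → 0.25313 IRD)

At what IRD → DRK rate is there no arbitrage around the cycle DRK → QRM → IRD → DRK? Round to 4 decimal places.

Known legs of the cycle: 1.2546 × 0.25313 = 0.317576898
For no arbitrage the full-cycle product must be 1, so the missing rate is 1 / 0.317576898 ≈ 3.148844.

3.1488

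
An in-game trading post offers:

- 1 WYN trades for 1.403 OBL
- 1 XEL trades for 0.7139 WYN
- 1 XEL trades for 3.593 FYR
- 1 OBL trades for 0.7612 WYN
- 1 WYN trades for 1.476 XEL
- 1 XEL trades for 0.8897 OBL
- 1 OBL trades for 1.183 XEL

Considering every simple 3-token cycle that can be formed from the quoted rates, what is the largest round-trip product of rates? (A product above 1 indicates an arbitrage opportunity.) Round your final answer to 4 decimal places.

OBL→XEL→WYN→OBL: 1.183 × 0.7139 × 1.403 = 1.18489
OBL→WYN→XEL→OBL: 0.7612 × 1.476 × 0.8897 = 0.99961
Maximum is OBL→XEL→WYN→OBL at 1.1849; arbitrage exists.

1.1849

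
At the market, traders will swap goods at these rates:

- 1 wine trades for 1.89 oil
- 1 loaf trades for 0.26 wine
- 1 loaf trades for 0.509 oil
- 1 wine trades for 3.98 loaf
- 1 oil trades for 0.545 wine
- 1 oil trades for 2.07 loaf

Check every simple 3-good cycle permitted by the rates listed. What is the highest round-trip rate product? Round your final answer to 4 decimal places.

oil→wine→loaf→oil: 0.545 × 3.98 × 0.509 = 1.10407
oil→loaf→wine→oil: 2.07 × 0.26 × 1.89 = 1.01720
Maximum is oil→wine→loaf→oil at 1.1041; arbitrage exists.

1.1041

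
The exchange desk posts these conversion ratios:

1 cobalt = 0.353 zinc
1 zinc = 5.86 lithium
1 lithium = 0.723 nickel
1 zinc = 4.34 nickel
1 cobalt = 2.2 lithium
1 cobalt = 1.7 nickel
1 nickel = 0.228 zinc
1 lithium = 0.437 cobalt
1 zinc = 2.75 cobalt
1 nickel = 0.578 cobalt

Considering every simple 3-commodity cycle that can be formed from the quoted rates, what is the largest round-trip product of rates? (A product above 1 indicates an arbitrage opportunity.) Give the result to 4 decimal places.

1.0659

zinc→cobalt→nickel→zinc: 2.75 × 1.7 × 0.228 = 1.06590
lithium→nickel→zinc→lithium: 0.723 × 0.228 × 5.86 = 0.96599
lithium→nickel→cobalt→lithium: 0.723 × 0.578 × 2.2 = 0.91937
lithium→cobalt→zinc→lithium: 0.437 × 0.353 × 5.86 = 0.90397
zinc→nickel→cobalt→zinc: 4.34 × 0.578 × 0.353 = 0.88551
Maximum is zinc→cobalt→nickel→zinc at 1.0659; arbitrage exists.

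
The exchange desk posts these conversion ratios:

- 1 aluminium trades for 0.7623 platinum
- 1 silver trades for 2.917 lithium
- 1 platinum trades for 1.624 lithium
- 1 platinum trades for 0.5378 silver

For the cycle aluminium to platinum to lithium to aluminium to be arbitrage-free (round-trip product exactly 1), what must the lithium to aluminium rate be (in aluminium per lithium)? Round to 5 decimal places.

Known legs of the cycle: 0.7623 × 1.624 = 1.2379752
For no arbitrage the full-cycle product must be 1, so the missing rate is 1 / 1.2379752 ≈ 0.8077706.

0.80777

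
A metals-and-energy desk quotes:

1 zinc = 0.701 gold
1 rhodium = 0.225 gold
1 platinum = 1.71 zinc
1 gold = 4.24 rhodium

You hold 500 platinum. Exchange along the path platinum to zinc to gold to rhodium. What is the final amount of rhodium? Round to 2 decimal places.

500 platinum × 1.71 = 855 zinc
855 zinc × 0.701 = 599.355 gold
599.355 gold × 4.24 = 2541.2652 rhodium

2541.27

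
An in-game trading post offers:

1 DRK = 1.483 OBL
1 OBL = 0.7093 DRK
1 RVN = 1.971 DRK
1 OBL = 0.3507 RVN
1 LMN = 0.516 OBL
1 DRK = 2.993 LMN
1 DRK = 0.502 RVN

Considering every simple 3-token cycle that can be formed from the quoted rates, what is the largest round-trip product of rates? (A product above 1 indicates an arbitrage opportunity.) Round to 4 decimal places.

LMN→OBL→DRK→LMN: 0.516 × 0.7093 × 2.993 = 1.09543
DRK→OBL→RVN→DRK: 1.483 × 0.3507 × 1.971 = 1.02509
Maximum is LMN→OBL→DRK→LMN at 1.0954; arbitrage exists.

1.0954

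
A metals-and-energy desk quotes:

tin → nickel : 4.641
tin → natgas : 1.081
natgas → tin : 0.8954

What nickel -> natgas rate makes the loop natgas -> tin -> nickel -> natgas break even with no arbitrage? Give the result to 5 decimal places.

Known legs of the cycle: 0.8954 × 4.641 = 4.1555514
For no arbitrage the full-cycle product must be 1, so the missing rate is 1 / 4.1555514 ≈ 0.2406420.

0.24064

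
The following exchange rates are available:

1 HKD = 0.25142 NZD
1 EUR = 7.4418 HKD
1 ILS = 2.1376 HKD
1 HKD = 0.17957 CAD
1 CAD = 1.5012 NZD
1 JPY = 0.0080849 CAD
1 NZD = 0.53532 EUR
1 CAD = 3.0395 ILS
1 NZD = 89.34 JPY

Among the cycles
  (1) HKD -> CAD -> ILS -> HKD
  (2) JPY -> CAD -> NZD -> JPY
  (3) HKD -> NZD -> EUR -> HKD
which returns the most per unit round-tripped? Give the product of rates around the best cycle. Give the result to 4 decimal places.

1.1667

(1) 0.17957 × 3.0395 × 2.1376 = 1.16671
(2) 0.0080849 × 1.5012 × 89.34 = 1.08432
(3) 0.25142 × 0.53532 × 7.4418 = 1.00159
Highest is cycle (1) at 1.1667 (>1, arbitrage).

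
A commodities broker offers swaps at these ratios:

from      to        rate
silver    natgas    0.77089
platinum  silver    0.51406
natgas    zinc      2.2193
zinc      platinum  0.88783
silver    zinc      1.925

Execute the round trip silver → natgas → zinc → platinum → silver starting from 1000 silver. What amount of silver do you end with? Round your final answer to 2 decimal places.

780.82

1000 silver × 0.77089 = 770.89 natgas
770.89 natgas × 2.2193 = 1710.836177 zinc
1710.836177 zinc × 0.88783 = 1518.93168302591 platinum
1518.93168302591 platinum × 0.51406 = 780.8220209762992946 silver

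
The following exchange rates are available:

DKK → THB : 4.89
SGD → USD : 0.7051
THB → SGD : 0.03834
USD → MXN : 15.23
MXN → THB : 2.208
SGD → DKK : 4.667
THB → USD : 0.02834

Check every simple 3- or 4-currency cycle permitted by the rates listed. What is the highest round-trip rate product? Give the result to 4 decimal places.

USD→MXN→THB→USD: 15.23 × 2.208 × 0.02834 = 0.95301
USD→MXN→THB→SGD→USD: 15.23 × 2.208 × 0.03834 × 0.7051 = 0.90908
DKK→THB→SGD→DKK: 4.89 × 0.03834 × 4.667 = 0.87498
Maximum is USD→MXN→THB→USD at 0.9530; no arbitrage — every cycle loses value.

0.9530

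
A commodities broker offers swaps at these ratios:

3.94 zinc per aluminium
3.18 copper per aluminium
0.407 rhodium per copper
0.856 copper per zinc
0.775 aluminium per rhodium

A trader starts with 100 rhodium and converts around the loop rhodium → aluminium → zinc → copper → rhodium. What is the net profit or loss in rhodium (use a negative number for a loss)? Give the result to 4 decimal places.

6.3815

100 rhodium × 0.775 = 77.5 aluminium
77.5 aluminium × 3.94 = 305.35 zinc
305.35 zinc × 0.856 = 261.3796 copper
261.3796 copper × 0.407 = 106.3814972 rhodium
Net change: 106.3814972 − 100 = 6.3814972 rhodium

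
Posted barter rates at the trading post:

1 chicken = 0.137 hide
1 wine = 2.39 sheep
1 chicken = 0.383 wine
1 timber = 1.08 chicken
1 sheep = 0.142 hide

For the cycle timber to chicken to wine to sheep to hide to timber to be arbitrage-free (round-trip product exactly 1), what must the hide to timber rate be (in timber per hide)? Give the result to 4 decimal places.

Known legs of the cycle: 1.08 × 0.383 × 2.39 × 0.142 = 0.1403811432
For no arbitrage the full-cycle product must be 1, so the missing rate is 1 / 0.1403811432 ≈ 7.123464.

7.1235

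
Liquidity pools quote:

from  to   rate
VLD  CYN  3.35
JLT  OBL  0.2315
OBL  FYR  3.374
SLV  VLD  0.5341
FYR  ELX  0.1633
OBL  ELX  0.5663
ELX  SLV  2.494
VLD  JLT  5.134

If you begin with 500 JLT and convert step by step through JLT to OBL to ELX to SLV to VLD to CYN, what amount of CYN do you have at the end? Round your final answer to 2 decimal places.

292.50

500 JLT × 0.2315 = 115.75 OBL
115.75 OBL × 0.5663 = 65.549225 ELX
65.549225 ELX × 2.494 = 163.47976715 SLV
163.47976715 SLV × 0.5341 = 87.314543634815 VLD
87.314543634815 VLD × 3.35 = 292.50372117663025 CYN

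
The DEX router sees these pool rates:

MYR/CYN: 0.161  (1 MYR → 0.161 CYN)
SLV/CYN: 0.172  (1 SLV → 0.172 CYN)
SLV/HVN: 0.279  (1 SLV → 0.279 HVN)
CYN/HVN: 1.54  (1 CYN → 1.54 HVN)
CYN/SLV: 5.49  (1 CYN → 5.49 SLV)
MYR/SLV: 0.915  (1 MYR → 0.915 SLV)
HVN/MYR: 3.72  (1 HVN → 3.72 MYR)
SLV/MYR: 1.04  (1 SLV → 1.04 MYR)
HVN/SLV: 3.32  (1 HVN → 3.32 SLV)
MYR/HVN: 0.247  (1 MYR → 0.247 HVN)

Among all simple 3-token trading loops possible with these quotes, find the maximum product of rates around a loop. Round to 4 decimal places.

0.9497

MYR→SLV→HVN→MYR: 0.915 × 0.279 × 3.72 = 0.94966
CYN→HVN→MYR→CYN: 1.54 × 3.72 × 0.161 = 0.92234
CYN→SLV→MYR→CYN: 5.49 × 1.04 × 0.161 = 0.91925
CYN→HVN→SLV→CYN: 1.54 × 3.32 × 0.172 = 0.87940
MYR→HVN→SLV→MYR: 0.247 × 3.32 × 1.04 = 0.85284
Maximum is MYR→SLV→HVN→MYR at 0.9497; no arbitrage — every cycle loses value.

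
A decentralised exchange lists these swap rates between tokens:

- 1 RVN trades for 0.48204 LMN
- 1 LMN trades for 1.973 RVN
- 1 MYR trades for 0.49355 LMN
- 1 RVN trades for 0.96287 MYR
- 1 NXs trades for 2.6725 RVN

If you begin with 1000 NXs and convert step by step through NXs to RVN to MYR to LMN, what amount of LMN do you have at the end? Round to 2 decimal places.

1000 NXs × 2.6725 = 2672.5 RVN
2672.5 RVN × 0.96287 = 2573.270075 MYR
2573.270075 MYR × 0.49355 = 1270.03744551625 LMN

1270.04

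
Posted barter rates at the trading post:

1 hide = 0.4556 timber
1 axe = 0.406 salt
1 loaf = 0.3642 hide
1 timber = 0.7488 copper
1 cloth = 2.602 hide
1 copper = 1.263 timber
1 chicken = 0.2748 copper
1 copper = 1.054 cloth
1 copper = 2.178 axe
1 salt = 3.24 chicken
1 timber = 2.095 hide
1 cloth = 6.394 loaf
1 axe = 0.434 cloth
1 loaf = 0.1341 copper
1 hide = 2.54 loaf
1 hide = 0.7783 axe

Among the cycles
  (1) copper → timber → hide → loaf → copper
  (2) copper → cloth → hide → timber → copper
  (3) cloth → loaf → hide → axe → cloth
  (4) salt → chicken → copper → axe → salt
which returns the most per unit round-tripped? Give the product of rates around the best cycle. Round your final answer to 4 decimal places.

(1) 1.263 × 2.095 × 2.54 × 0.1341 = 0.90126
(2) 1.054 × 2.602 × 0.4556 × 0.7488 = 0.93562
(3) 6.394 × 0.3642 × 0.7783 × 0.434 = 0.78659
(4) 3.24 × 0.2748 × 2.178 × 0.406 = 0.78731
Highest is cycle (2) at 0.9356 (≤1, no arbitrage).

0.9356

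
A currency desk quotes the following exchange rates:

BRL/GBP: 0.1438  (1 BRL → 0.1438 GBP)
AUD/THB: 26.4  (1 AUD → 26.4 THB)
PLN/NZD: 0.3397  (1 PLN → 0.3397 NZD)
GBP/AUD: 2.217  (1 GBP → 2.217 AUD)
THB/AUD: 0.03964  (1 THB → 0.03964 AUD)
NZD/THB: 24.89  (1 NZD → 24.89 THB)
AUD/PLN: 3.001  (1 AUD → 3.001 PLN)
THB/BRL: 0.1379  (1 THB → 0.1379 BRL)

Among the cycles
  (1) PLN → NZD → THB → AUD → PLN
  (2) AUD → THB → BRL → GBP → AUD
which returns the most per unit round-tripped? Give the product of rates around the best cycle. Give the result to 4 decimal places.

1.1606

(1) 0.3397 × 24.89 × 0.03964 × 3.001 = 1.00582
(2) 26.4 × 0.1379 × 0.1438 × 2.217 = 1.16063
Highest is cycle (2) at 1.1606 (>1, arbitrage).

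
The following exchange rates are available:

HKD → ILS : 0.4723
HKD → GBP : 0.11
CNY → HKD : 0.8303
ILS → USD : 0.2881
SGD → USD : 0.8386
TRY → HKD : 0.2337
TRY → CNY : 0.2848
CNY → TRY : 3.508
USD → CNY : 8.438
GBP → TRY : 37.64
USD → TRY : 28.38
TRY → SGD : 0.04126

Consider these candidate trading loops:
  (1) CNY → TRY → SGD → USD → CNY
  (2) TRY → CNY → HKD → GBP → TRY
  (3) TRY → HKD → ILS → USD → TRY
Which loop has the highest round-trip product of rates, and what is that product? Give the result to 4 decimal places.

(1) 3.508 × 0.04126 × 0.8386 × 8.438 = 1.02420
(2) 0.2848 × 0.8303 × 0.11 × 37.64 = 0.97908
(3) 0.2337 × 0.4723 × 0.2881 × 28.38 = 0.90247
Highest is cycle (1) at 1.0242 (>1, arbitrage).

1.0242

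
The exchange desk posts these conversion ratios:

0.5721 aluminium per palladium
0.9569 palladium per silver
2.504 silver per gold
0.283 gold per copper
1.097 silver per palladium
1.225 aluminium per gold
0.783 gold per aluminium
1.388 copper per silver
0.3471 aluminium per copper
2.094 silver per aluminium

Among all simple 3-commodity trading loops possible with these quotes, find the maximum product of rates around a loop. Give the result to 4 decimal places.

1.1463

silver→palladium→aluminium→silver: 0.9569 × 0.5721 × 2.094 = 1.14634
silver→copper→aluminium→silver: 1.388 × 0.3471 × 2.094 = 1.00884
gold→silver→copper→gold: 2.504 × 1.388 × 0.283 = 0.98358
Maximum is silver→palladium→aluminium→silver at 1.1463; arbitrage exists.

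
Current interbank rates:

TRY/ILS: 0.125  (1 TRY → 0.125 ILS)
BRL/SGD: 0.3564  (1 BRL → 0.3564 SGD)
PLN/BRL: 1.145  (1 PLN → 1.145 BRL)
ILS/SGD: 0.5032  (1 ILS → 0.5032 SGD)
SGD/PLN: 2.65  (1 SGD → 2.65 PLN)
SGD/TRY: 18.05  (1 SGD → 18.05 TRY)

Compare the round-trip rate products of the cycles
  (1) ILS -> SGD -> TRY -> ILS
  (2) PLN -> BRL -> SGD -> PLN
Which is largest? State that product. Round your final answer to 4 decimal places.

1.1353

(1) 0.5032 × 18.05 × 0.125 = 1.13535
(2) 1.145 × 0.3564 × 2.65 = 1.08141
Highest is cycle (1) at 1.1353 (>1, arbitrage).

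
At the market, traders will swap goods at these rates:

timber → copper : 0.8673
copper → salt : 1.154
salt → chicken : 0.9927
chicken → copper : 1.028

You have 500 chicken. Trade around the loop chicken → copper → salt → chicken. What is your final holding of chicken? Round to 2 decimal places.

588.83

500 chicken × 1.028 = 514 copper
514 copper × 1.154 = 593.156 salt
593.156 salt × 0.9927 = 588.8259612 chicken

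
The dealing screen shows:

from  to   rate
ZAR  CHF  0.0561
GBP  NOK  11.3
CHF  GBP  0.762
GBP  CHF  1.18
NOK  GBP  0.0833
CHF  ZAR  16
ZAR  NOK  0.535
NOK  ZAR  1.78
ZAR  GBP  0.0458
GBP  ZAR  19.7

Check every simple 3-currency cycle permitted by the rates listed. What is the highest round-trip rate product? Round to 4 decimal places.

0.9212

NOK→ZAR→GBP→NOK: 1.78 × 0.0458 × 11.3 = 0.92122
NOK→GBP→ZAR→NOK: 0.0833 × 19.7 × 0.535 = 0.87794
ZAR→GBP→CHF→ZAR: 0.0458 × 1.18 × 16 = 0.86470
ZAR→CHF→GBP→ZAR: 0.0561 × 0.762 × 19.7 = 0.84214
Maximum is NOK→ZAR→GBP→NOK at 0.9212; no arbitrage — every cycle loses value.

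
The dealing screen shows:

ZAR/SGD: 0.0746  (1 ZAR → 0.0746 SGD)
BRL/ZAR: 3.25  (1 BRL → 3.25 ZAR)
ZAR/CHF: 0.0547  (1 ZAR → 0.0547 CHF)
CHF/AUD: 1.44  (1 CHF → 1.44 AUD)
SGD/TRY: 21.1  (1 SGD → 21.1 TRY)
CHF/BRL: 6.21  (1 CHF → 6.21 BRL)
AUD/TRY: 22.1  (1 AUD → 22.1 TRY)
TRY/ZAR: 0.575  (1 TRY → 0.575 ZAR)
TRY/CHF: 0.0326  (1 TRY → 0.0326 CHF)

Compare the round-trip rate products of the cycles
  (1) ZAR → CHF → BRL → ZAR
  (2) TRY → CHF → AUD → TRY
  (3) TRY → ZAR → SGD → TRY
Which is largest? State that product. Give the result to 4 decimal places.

(1) 0.0547 × 6.21 × 3.25 = 1.10398
(2) 0.0326 × 1.44 × 22.1 = 1.03746
(3) 0.575 × 0.0746 × 21.1 = 0.90508
Highest is cycle (1) at 1.1040 (>1, arbitrage).

1.1040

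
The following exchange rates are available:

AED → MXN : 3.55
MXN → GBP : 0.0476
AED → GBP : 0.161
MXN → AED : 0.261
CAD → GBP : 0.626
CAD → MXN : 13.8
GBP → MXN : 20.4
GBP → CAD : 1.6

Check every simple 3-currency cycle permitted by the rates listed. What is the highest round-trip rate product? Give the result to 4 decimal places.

1.0510

CAD→MXN→GBP→CAD: 13.8 × 0.0476 × 1.6 = 1.05101
MXN→AED→GBP→MXN: 0.261 × 0.161 × 20.4 = 0.85723
Maximum is CAD→MXN→GBP→CAD at 1.0510; arbitrage exists.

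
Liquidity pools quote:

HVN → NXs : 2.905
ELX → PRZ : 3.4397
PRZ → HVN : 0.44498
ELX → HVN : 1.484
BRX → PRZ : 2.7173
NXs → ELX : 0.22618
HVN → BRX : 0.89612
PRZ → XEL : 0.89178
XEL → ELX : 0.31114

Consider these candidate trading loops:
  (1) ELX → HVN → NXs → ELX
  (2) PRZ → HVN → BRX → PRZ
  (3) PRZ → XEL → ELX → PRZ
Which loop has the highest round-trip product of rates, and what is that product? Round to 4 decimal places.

1.0835

(1) 1.484 × 2.905 × 0.22618 = 0.97507
(2) 0.44498 × 0.89612 × 2.7173 = 1.08354
(3) 0.89178 × 0.31114 × 3.4397 = 0.95441
Highest is cycle (2) at 1.0835 (>1, arbitrage).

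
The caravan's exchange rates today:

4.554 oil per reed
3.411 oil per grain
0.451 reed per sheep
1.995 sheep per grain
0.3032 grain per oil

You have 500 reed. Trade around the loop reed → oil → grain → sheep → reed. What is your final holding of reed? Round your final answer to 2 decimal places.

621.17

500 reed × 4.554 = 2277 oil
2277 oil × 0.3032 = 690.3864 grain
690.3864 grain × 1.995 = 1377.320868 sheep
1377.320868 sheep × 0.451 = 621.171711468 reed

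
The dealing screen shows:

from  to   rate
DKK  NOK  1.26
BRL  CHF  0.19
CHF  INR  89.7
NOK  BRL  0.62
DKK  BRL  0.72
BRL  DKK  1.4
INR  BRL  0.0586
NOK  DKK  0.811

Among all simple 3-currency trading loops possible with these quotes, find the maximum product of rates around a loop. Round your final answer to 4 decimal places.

BRL→DKK→NOK→BRL: 1.4 × 1.26 × 0.62 = 1.09368
BRL→CHF→INR→BRL: 0.19 × 89.7 × 0.0586 = 0.99872
Maximum is BRL→DKK→NOK→BRL at 1.0937; arbitrage exists.

1.0937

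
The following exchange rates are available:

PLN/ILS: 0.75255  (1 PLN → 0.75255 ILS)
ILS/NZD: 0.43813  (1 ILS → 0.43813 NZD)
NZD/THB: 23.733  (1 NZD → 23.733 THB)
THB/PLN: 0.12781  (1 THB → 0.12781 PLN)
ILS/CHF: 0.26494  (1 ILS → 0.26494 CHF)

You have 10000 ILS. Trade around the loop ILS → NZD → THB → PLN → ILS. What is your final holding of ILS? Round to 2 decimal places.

10001.29

10000 ILS × 0.43813 = 4381.3 NZD
4381.3 NZD × 23.733 = 103981.3929 THB
103981.3929 THB × 0.12781 = 13289.861826549 PLN
13289.861826549 PLN × 0.75255 = 10001.28551756944995 ILS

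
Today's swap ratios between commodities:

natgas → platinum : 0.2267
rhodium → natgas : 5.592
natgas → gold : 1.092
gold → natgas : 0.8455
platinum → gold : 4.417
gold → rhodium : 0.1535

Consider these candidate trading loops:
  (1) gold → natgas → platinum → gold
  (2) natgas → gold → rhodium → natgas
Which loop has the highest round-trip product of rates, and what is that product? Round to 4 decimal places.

0.9373

(1) 0.8455 × 0.2267 × 4.417 = 0.84663
(2) 1.092 × 0.1535 × 5.592 = 0.93734
Highest is cycle (2) at 0.9373 (≤1, no arbitrage).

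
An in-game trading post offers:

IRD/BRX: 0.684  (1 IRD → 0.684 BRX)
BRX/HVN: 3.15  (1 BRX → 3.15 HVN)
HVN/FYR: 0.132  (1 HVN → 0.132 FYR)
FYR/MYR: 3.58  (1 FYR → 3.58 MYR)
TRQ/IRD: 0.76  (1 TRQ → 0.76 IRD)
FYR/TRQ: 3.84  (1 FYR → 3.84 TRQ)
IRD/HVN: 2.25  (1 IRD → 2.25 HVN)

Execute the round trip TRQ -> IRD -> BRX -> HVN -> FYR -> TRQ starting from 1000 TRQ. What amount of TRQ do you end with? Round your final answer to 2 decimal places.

830.01

1000 TRQ × 0.76 = 760 IRD
760 IRD × 0.684 = 519.84 BRX
519.84 BRX × 3.15 = 1637.496 HVN
1637.496 HVN × 0.132 = 216.149472 FYR
216.149472 FYR × 3.84 = 830.01397248 TRQ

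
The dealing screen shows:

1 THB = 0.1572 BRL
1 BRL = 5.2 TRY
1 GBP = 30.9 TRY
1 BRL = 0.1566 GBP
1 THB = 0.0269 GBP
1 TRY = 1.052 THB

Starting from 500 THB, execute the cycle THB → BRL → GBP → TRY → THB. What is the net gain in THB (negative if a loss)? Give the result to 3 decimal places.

500 THB × 0.1572 = 78.6 BRL
78.6 BRL × 0.1566 = 12.30876 GBP
12.30876 GBP × 30.9 = 380.340684 TRY
380.340684 TRY × 1.052 = 400.118399568 THB
Net change: 400.118399568 − 500 = -99.881600432 THB

-99.882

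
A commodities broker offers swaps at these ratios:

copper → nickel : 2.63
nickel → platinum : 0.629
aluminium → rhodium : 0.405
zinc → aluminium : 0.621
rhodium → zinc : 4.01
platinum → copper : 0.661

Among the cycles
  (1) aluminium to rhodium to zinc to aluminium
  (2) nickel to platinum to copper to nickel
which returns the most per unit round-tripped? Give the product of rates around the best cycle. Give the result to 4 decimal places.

(1) 0.405 × 4.01 × 0.621 = 1.00854
(2) 0.629 × 0.661 × 2.63 = 1.09347
Highest is cycle (2) at 1.0935 (>1, arbitrage).

1.0935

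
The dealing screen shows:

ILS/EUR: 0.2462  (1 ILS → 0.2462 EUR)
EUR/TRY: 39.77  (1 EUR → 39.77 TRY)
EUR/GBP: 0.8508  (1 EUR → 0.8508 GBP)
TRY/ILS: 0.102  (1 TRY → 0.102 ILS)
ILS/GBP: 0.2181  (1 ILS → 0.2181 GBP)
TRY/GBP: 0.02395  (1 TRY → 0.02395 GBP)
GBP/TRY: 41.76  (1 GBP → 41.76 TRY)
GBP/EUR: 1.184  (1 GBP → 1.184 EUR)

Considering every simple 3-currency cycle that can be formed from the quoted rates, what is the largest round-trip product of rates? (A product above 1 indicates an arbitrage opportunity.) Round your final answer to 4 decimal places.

TRY→GBP→EUR→TRY: 0.02395 × 1.184 × 39.77 = 1.12775
TRY→ILS→EUR→TRY: 0.102 × 0.2462 × 39.77 = 0.99872
TRY→ILS→GBP→TRY: 0.102 × 0.2181 × 41.76 = 0.92900
Maximum is TRY→GBP→EUR→TRY at 1.1277; arbitrage exists.

1.1277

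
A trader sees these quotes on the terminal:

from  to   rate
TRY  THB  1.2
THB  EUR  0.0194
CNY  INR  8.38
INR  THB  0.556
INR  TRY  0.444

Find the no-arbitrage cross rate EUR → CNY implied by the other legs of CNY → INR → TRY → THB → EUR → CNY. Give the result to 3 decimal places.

Known legs of the cycle: 8.38 × 0.444 × 1.2 × 0.0194 = 0.0866183616
For no arbitrage the full-cycle product must be 1, so the missing rate is 1 / 0.0866183616 ≈ 11.54490.

11.545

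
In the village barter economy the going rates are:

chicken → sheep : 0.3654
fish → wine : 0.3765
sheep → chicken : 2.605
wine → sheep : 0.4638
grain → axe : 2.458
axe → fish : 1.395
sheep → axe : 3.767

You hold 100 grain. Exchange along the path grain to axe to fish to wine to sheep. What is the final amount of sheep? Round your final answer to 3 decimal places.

100 grain × 2.458 = 245.8 axe
245.8 axe × 1.395 = 342.891 fish
342.891 fish × 0.3765 = 129.0984615 wine
129.0984615 wine × 0.4638 = 59.8758664437 sheep

59.876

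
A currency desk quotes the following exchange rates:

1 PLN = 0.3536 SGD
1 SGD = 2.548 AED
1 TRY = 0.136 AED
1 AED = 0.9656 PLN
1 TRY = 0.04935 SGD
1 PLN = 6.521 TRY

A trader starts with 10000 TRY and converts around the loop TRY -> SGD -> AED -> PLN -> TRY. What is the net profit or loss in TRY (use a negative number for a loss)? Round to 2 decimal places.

10000 TRY × 0.04935 = 493.5 SGD
493.5 SGD × 2.548 = 1257.438 AED
1257.438 AED × 0.9656 = 1214.1821328 PLN
1214.1821328 PLN × 6.521 = 7917.6816879888 TRY
Net change: 7917.6816879888 − 10000 = -2082.3183120112 TRY

-2082.32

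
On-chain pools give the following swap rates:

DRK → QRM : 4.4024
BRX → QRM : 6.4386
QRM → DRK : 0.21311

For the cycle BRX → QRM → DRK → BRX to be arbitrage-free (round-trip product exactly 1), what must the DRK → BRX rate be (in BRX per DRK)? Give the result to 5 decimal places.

0.72879

Known legs of the cycle: 6.4386 × 0.21311 = 1.372130046
For no arbitrage the full-cycle product must be 1, so the missing rate is 1 / 1.372130046 ≈ 0.7287939.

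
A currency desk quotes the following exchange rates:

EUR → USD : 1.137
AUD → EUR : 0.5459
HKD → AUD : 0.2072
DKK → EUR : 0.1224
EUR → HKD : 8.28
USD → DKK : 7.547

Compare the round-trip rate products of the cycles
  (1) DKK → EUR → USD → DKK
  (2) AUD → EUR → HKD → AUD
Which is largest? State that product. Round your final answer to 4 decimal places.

1.0503

(1) 0.1224 × 1.137 × 7.547 = 1.05031
(2) 0.5459 × 8.28 × 0.2072 = 0.93655
Highest is cycle (1) at 1.0503 (>1, arbitrage).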